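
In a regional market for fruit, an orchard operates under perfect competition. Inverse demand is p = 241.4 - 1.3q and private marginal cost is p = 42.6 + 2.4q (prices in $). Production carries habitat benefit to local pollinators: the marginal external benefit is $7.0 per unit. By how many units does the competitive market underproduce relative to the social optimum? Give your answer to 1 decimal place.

Market equilibrium (private): 42.6 + 2.4q = 241.4 - 1.3q → q_m = 53.7297.
Social marginal cost = private MC − MEB = 35.6 + 2.4q.
Set SMC = demand: 35.6 + 2.4q = 241.4 - 1.3q → q* = 55.6216.
Gap = |53.7297 − 55.6216| = 1.8919.

1.9 units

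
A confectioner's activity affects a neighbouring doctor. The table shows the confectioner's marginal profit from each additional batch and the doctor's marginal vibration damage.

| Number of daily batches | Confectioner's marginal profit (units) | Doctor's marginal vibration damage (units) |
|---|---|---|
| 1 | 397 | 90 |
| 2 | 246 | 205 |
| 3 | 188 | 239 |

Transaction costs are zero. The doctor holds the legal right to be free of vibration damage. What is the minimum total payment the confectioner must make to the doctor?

Efficient level: marginal profit ≥ marginal vibration damage through level 2, so k* = 2.
With the doctor holding the right, the confectioner must at least compensate total damage at k*: 90 + 205 = 295.

295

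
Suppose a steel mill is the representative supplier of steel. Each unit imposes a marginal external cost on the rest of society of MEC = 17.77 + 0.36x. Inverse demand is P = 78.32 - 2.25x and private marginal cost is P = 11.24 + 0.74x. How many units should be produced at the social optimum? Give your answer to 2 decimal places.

x* = 14.72

Social marginal cost = private MC + MEC = 29.01 + 1.10x.
Set SMC = demand: 29.01 + 1.10x = 78.32 - 2.25x → x* = 14.7194.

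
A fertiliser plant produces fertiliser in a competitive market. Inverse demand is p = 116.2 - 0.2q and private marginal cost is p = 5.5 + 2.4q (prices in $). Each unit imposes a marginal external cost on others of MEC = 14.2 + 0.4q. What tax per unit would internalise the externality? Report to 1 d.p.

Social marginal cost = private MC + MEC = 19.7 + 2.8q.
Set SMC = demand: 19.7 + 2.8q = 116.2 - 0.2q → q* = 32.1667.
The Pigouvian tax equals MEC at q*: 14.2 + 0.4×32.1667 = 27.0667.

tax = $27.1 per unit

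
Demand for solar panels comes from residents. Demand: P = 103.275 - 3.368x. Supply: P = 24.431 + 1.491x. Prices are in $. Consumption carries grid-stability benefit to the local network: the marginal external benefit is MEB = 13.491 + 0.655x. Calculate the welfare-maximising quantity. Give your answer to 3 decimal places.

x* = 21.964

Social marginal benefit = demand + MEB = 116.766 - 2.713x.
Set SMB = MC: 116.766 - 2.713x = 24.431 + 1.491x → x* = 21.9636.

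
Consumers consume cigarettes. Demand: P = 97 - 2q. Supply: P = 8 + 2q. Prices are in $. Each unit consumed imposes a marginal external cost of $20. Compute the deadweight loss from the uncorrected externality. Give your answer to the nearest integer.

Market equilibrium (private): 8 + 2q = 97 - 2q → q_m = 22.2500.
Social marginal benefit = demand − MEC = 77 - 2q.
Set SMB = MC: 77 - 2q = 8 + 2q → q* = 17.2500.
Height of the DWL triangle at q_m is MC(q_m) − SMB(q_m) = MEC(q_m) = 20.0000.
DWL = ½ × 5.0000 × 20.0000 = 50.0000.

DWL = $50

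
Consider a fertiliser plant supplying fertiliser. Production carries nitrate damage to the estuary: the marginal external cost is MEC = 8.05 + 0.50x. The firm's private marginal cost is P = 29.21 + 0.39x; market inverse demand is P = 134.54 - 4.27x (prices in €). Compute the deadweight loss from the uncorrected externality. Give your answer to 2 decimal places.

DWL = €36.29

Market equilibrium (private): 29.21 + 0.39x = 134.54 - 4.27x → x_m = 22.6030.
Social marginal cost = private MC + MEC = 37.26 + 0.89x.
Set SMC = demand: 37.26 + 0.89x = 134.54 - 4.27x → x* = 18.8527.
Height of the DWL triangle at x_m is SMC(x_m) − demand(x_m) = MEC(x_m) = 19.3515.
DWL = ½ × 3.7503 × 19.3515 = 36.2870.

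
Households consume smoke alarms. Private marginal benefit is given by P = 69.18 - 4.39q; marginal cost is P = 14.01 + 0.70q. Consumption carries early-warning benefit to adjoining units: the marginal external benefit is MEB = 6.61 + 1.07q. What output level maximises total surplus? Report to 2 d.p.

Social marginal benefit = demand + MEB = 75.79 - 3.32q.
Set SMB = MC: 75.79 - 3.32q = 14.01 + 0.70q → q* = 15.3682.

q* = 15.37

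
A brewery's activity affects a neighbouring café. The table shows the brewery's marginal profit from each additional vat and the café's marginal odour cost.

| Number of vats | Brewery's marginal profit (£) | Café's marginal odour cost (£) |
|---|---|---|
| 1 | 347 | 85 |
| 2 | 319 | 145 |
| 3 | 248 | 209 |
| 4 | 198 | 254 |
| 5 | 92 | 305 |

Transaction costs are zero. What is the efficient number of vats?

Bargaining reaches the level where marginal profit last exceeds marginal odour cost.
That holds through level 3 (248 ≥ 209) but not at 4 (198 < 254).

3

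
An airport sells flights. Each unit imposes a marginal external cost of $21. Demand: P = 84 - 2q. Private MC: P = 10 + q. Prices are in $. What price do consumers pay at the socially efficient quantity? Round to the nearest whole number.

Social marginal cost = private MC + MEC = 31 + q.
Set SMC = demand: 31 + q = 84 - 2q → q* = 17.6667.
Consumer price on the demand curve at q*: 84 − 2×17.6667 = 48.6666.

P = $49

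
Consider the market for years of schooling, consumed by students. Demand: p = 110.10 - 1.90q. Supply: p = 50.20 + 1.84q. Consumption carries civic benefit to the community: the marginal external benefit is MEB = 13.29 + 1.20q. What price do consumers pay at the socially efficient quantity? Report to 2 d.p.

P = 55.35

Social marginal benefit = demand + MEB = 123.39 - 0.70q.
Set SMB = MC: 123.39 - 0.70q = 50.20 + 1.84q → q* = 28.8150.
Consumer price on the demand curve at q*: 110.10 − 1.90×28.8150 = 55.3515.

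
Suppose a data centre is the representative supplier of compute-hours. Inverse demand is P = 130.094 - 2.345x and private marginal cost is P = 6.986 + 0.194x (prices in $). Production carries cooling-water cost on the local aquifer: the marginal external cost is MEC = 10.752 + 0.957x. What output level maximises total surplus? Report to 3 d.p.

Social marginal cost = private MC + MEC = 17.738 + 1.151x.
Set SMC = demand: 17.738 + 1.151x = 130.094 - 2.345x → x* = 32.1384.

x* = 32.138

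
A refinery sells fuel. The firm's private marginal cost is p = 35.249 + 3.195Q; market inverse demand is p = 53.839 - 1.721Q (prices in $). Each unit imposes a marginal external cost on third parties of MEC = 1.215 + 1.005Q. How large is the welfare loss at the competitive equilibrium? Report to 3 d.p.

DWL = $2.124

Market equilibrium (private): 35.249 + 3.195Q = 53.839 - 1.721Q → Q_m = 3.7815.
Social marginal cost = private MC + MEC = 36.464 + 4.200Q.
Set SMC = demand: 36.464 + 4.200Q = 53.839 - 1.721Q → Q* = 2.9345.
The welfare-loss triangle has base |Q_m − Q*| and height MEC(Q_m) (the vertical gap between SMC and demand is zero at Q* and MEC at Q_m).
DWL = ½ × 0.8470 × 5.0154 = 2.1240.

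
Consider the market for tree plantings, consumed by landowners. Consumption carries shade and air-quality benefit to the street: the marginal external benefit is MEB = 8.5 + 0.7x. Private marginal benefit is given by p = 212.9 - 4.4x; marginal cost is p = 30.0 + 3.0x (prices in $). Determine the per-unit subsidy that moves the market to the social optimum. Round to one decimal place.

Social marginal benefit = demand + MEB = 221.4 - 3.7x.
Set SMB = MC: 221.4 - 3.7x = 30.0 + 3.0x → x* = 28.5672.
The Pigouvian subsidy equals MEB at x*: 8.5 + 0.7×28.5672 = 28.4970.

subsidy = $28.5 per unit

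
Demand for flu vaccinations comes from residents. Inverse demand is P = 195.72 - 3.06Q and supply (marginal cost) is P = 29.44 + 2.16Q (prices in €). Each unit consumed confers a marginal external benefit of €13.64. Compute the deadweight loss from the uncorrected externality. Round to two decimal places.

Market equilibrium (private): 29.44 + 2.16Q = 195.72 - 3.06Q → Q_m = 31.8544.
Social marginal benefit = demand + MEB = 209.36 - 3.06Q.
Set SMB = MC: 209.36 - 3.06Q = 29.44 + 2.16Q → Q* = 34.4674.
The loss is the area between SMB and MC from Q* to Q_m; with linear curves that's a triangle of height MEB(Q_m).
DWL = ½ × 2.6130 × 13.6400 = 17.8207.

DWL = €17.82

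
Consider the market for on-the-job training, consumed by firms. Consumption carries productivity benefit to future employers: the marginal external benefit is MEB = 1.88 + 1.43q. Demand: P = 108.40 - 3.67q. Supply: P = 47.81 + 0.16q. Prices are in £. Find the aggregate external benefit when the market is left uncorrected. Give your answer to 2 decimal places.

Market equilibrium (private): 47.81 + 0.16q = 108.40 - 3.67q → q_m = 15.8198.
Total external benefit = ∫₀^{q_m} (1.88 + 1.43q) dq = 1.88×15.8198 + ½×1.43×15.8198² = 208.6815.

£208.68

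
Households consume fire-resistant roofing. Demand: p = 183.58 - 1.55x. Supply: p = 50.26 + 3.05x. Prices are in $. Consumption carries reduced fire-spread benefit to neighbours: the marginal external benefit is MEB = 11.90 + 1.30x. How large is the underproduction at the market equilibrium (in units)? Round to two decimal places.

15.02 units

Market equilibrium (private): 50.26 + 3.05x = 183.58 - 1.55x → x_m = 28.9826.
Social marginal benefit = demand + MEB = 195.48 - 0.25x.
Set SMB = MC: 195.48 - 0.25x = 50.26 + 3.05x → x* = 44.0061.
Gap = |28.9826 − 44.0061| = 15.0235.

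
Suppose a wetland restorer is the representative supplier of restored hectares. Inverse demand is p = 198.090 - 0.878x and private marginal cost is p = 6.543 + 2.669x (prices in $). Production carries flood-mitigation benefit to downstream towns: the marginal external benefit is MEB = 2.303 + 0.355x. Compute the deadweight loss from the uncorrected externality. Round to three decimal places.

Market equilibrium (private): 6.543 + 2.669x = 198.090 - 0.878x → x_m = 54.0025.
Social marginal cost = private MC − MEB = 4.240 + 2.314x.
Set SMC = demand: 4.240 + 2.314x = 198.090 - 0.878x → x* = 60.7299.
The loss is the area between SMC and demand from x* to x_m; with linear curves that's a triangle of height MEB(x_m).
DWL = ½ × 6.7274 × 21.4739 = 72.2318.

DWL = $72.232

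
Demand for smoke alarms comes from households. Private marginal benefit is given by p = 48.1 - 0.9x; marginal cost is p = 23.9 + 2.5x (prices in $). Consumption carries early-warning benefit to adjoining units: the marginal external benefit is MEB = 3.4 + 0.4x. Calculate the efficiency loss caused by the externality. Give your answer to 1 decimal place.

Market equilibrium (private): 23.9 + 2.5x = 48.1 - 0.9x → x_m = 7.1176.
Social marginal benefit = demand + MEB = 51.5 - 0.5x.
Set SMB = MC: 51.5 - 0.5x = 23.9 + 2.5x → x* = 9.2000.
Between x* and x_m the wedge SMB − MC runs linearly from 0 to MEB(x_m), so the loss is a triangle.
DWL = ½ × 2.0824 × 6.2471 = 6.5045.

DWL = $6.5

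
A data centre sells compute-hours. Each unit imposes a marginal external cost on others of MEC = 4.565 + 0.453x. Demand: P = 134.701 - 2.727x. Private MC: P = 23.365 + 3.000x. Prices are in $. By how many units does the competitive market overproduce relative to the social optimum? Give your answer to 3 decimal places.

Market equilibrium (private): 23.365 + 3.000x = 134.701 - 2.727x → x_m = 19.4405.
Social marginal cost = private MC + MEC = 27.930 + 3.453x.
Set SMC = demand: 27.930 + 3.453x = 134.701 - 2.727x → x* = 17.2769.
Gap = |19.4405 − 17.2769| = 2.1636.

2.164 units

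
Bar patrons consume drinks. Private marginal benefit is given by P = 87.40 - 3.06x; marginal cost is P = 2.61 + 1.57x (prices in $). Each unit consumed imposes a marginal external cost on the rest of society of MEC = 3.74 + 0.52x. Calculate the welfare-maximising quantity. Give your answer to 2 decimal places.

x* = 15.74

Social marginal benefit = demand − MEC = 83.66 - 3.58x.
Set SMB = MC: 83.66 - 3.58x = 2.61 + 1.57x → x* = 15.7379.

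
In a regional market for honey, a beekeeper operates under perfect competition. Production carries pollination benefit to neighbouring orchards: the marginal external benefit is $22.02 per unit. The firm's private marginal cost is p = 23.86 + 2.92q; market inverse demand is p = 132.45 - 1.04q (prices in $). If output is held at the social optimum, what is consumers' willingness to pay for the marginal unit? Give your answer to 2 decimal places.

P = $98.15

Social marginal cost = private MC − MEB = 1.84 + 2.92q.
Set SMC = demand: 1.84 + 2.92q = 132.45 - 1.04q → q* = 32.9823.
Consumer price on the demand curve at q*: 132.45 − 1.04×32.9823 = 98.1484.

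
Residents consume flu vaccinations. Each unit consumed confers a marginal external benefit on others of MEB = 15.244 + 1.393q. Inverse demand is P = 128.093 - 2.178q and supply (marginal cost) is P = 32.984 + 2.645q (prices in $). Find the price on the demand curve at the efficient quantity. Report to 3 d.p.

Social marginal benefit = demand + MEB = 143.337 - 0.785q.
Set SMB = MC: 143.337 - 0.785q = 32.984 + 2.645q → q* = 32.1729.
Consumer price on the demand curve at q*: 128.093 − 2.178×32.1729 = 58.0204.

P = $58.020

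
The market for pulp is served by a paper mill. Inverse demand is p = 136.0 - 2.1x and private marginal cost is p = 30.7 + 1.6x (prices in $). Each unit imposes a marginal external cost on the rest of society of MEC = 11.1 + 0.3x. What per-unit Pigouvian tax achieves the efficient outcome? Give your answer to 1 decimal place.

tax = $18.2 per unit

Social marginal cost = private MC + MEC = 41.8 + 1.9x.
Set SMC = demand: 41.8 + 1.9x = 136.0 - 2.1x → x* = 23.5500.
The Pigouvian tax equals MEC at x*: 11.1 + 0.3×23.5500 = 18.1650.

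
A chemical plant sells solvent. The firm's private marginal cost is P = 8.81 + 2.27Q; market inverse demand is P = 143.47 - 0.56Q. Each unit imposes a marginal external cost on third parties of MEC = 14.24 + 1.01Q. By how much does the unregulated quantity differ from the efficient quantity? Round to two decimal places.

16.22 units

Market equilibrium (private): 8.81 + 2.27Q = 143.47 - 0.56Q → Q_m = 47.5830.
Social marginal cost = private MC + MEC = 23.05 + 3.28Q.
Set SMC = demand: 23.05 + 3.28Q = 143.47 - 0.56Q → Q* = 31.3594.
Gap = |47.5830 − 31.3594| = 16.2236.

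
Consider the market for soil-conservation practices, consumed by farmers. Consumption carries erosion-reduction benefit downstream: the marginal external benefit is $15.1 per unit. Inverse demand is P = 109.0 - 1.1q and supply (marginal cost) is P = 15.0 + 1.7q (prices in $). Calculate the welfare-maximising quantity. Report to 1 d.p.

Social marginal benefit = demand + MEB = 124.1 - 1.1q.
Set SMB = MC: 124.1 - 1.1q = 15.0 + 1.7q → q* = 38.9643.

q* = 39.0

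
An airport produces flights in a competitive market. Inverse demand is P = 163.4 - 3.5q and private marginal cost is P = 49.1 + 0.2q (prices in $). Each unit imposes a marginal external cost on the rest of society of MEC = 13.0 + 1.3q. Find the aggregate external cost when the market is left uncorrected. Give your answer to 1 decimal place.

Market equilibrium (private): 49.1 + 0.2q = 163.4 - 3.5q → q_m = 30.8919.
Total external cost = ∫₀^{q_m} (13.0 + 1.3q) dq = 13.0×30.8919 + ½×1.3×30.8919² = 1021.8959.

$1021.9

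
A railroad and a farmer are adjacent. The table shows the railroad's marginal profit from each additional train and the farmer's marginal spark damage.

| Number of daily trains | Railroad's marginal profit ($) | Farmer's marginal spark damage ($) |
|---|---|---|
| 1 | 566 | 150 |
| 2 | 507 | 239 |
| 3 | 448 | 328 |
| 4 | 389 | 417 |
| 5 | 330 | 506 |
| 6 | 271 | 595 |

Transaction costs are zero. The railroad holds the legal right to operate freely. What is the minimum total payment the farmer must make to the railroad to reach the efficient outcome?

Left alone the railroad would choose level 6 (marginal profit stays positive).
Efficient level: k* = 3 (marginal profit ≥ marginal spark damage through 3).
The farmer must at least cover the railroad's forgone profit from cutting 6→3: 389 + 330 + 271 = 990.

$990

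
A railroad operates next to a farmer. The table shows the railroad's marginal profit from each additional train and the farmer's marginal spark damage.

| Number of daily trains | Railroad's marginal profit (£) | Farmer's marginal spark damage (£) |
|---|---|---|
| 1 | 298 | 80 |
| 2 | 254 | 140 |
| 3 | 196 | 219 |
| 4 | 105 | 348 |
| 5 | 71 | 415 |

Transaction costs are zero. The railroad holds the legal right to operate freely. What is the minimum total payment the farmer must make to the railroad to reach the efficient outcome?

Left alone the railroad would choose level 5 (marginal profit stays positive).
Efficient level: k* = 2 (marginal profit ≥ marginal spark damage through 2).
The farmer must at least cover the railroad's forgone profit from cutting 5→2: 196 + 105 + 71 = 372.

£372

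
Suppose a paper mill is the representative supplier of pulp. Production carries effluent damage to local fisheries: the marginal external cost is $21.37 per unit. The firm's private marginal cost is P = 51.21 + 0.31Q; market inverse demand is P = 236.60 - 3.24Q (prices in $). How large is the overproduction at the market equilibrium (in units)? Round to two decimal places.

6.02 units

Market equilibrium (private): 51.21 + 0.31Q = 236.60 - 3.24Q → Q_m = 52.2225.
Social marginal cost = private MC + MEC = 72.58 + 0.31Q.
Set SMC = demand: 72.58 + 0.31Q = 236.60 - 3.24Q → Q* = 46.2028.
Gap = |52.2225 − 46.2028| = 6.0197.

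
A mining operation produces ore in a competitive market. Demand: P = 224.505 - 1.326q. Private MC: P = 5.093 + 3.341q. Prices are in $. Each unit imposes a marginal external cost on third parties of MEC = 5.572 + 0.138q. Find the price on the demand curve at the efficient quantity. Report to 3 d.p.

P = $165.493

Social marginal cost = private MC + MEC = 10.665 + 3.479q.
Set SMC = demand: 10.665 + 3.479q = 224.505 - 1.326q → q* = 44.5036.
Consumer price on the demand curve at q*: 224.505 − 1.326×44.5036 = 165.4932.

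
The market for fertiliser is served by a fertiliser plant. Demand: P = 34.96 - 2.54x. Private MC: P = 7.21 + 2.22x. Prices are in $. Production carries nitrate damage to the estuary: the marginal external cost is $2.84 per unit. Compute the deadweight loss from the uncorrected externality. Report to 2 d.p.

DWL = $0.85

Market equilibrium (private): 7.21 + 2.22x = 34.96 - 2.54x → x_m = 5.8298.
Social marginal cost = private MC + MEC = 10.05 + 2.22x.
Set SMC = demand: 10.05 + 2.22x = 34.96 - 2.54x → x* = 5.2332.
The loss is the area between SMC and demand from x* to x_m; with linear curves that's a triangle of height MEC(x_m).
DWL = ½ × 0.5966 × 2.8400 = 0.8472.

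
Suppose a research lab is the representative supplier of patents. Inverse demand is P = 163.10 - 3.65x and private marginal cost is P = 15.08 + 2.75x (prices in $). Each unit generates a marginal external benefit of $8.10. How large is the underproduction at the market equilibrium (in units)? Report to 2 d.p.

Market equilibrium (private): 15.08 + 2.75x = 163.10 - 3.65x → x_m = 23.1281.
Social marginal cost = private MC − MEB = 6.98 + 2.75x.
Set SMC = demand: 6.98 + 2.75x = 163.10 - 3.65x → x* = 24.3938.
Gap = |23.1281 − 24.3938| = 1.2657.

1.27 units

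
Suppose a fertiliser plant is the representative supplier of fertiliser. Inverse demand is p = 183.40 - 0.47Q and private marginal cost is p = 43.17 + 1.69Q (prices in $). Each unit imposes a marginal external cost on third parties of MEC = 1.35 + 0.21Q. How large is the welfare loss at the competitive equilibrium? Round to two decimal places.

Market equilibrium (private): 43.17 + 1.69Q = 183.40 - 0.47Q → Q_m = 64.9213.
Social marginal cost = private MC + MEC = 44.52 + 1.90Q.
Set SMC = demand: 44.52 + 1.90Q = 183.40 - 0.47Q → Q* = 58.5992.
Between Q* and Q_m the wedge SMC − demand runs linearly from 0 to MEC(Q_m), so the loss is a triangle.
DWL = ½ × 6.3221 × 14.9835 = 47.3636.

DWL = $47.36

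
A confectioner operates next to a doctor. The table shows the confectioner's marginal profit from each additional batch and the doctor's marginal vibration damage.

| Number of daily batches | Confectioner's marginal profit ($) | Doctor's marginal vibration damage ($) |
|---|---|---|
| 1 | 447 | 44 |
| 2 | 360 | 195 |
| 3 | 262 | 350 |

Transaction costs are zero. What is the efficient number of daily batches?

Bargaining reaches the level where marginal profit last exceeds marginal vibration damage.
That holds through level 2 (360 ≥ 195) but not at 3 (262 < 350).

2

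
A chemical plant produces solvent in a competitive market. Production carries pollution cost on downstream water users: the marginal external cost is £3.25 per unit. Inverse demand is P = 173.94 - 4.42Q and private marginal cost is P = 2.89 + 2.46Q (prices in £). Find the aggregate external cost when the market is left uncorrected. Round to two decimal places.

Market equilibrium (private): 2.89 + 2.46Q = 173.94 - 4.42Q → Q_m = 24.8619.
Total external cost = MEC × Q_m = 3.25 × 24.8619 = 80.8012.

£80.80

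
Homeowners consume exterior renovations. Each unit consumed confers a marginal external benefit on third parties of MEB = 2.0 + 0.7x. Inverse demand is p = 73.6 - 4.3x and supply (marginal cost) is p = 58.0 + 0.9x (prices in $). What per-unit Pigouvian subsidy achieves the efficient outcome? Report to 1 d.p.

subsidy = $4.7 per unit

Social marginal benefit = demand + MEB = 75.6 - 3.6x.
Set SMB = MC: 75.6 - 3.6x = 58.0 + 0.9x → x* = 3.9111.
The Pigouvian subsidy equals MEB at x*: 2.0 + 0.7×3.9111 = 4.7378.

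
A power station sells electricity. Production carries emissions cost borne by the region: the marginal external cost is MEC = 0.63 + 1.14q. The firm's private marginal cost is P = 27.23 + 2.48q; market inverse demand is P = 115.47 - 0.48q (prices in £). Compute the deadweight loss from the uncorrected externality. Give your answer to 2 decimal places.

Market equilibrium (private): 27.23 + 2.48q = 115.47 - 0.48q → q_m = 29.8108.
Social marginal cost = private MC + MEC = 27.86 + 3.62q.
Set SMC = demand: 27.86 + 3.62q = 115.47 - 0.48q → q* = 21.3683.
Height of the DWL triangle at q_m is SMC(q_m) − demand(q_m) = MEC(q_m) = 34.6143.
DWL = ½ × 8.4425 × 34.6143 = 146.1156.

DWL = £146.12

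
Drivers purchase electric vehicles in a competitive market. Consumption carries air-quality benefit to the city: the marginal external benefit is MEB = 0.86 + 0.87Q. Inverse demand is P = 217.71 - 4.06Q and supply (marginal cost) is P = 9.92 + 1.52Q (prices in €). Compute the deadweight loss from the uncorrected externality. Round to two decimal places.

Market equilibrium (private): 9.92 + 1.52Q = 217.71 - 4.06Q → Q_m = 37.2384.
Social marginal benefit = demand + MEB = 218.57 - 3.19Q.
Set SMB = MC: 218.57 - 3.19Q = 9.92 + 1.52Q → Q* = 44.2994.
The welfare-loss triangle has base |Q_m − Q*| and height MEB(Q_m) (the vertical gap between SMB and MC is zero at Q* and MEB at Q_m).
DWL = ½ × 7.0610 × 33.2574 = 117.4153.

DWL = €117.42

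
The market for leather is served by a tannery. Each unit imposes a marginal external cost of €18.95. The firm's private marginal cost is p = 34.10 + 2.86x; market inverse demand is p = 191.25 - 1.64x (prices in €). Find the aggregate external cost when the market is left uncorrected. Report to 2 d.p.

Market equilibrium (private): 34.10 + 2.86x = 191.25 - 1.64x → x_m = 34.9222.
Total external cost = MEC × x_m = 18.95 × 34.9222 = 661.7757.

€661.78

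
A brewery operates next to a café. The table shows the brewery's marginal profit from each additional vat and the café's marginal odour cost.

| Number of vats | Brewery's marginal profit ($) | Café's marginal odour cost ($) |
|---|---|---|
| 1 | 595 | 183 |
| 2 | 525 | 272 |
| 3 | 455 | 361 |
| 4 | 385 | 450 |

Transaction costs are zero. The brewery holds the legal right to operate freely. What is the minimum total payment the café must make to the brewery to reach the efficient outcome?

$385

Left alone the brewery would choose level 4 (marginal profit stays positive).
Efficient level: k* = 3 (marginal profit ≥ marginal odour cost through 3).
The café must at least cover the brewery's forgone profit from cutting 4→3: 385 = 385.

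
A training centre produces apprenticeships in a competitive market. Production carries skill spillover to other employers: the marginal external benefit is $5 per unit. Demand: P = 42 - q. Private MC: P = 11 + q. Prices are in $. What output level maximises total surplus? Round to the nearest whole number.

q* = 18

Social marginal cost = private MC − MEB = 6 + q.
Set SMC = demand: 6 + q = 42 - q → q* = 18.0000.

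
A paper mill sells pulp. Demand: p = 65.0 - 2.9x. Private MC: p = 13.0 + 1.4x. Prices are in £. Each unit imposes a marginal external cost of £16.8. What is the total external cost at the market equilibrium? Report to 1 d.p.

Market equilibrium (private): 13.0 + 1.4x = 65.0 - 2.9x → x_m = 12.0930.
Total external cost = MEC × x_m = 16.8 × 12.0930 = 203.1624.

£203.2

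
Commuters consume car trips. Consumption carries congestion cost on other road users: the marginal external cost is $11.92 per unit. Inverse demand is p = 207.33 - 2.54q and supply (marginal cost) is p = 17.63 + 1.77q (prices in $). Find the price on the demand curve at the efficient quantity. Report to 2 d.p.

P = $102.56

Social marginal benefit = demand − MEC = 195.41 - 2.54q.
Set SMB = MC: 195.41 - 2.54q = 17.63 + 1.77q → q* = 41.2483.
Consumer price on the demand curve at q*: 207.33 − 2.54×41.2483 = 102.5593.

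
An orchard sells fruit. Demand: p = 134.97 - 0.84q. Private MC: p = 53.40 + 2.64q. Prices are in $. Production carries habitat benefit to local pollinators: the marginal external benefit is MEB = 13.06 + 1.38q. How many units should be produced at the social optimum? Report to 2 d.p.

q* = 45.06

Social marginal cost = private MC − MEB = 40.34 + 1.26q.
Set SMC = demand: 40.34 + 1.26q = 134.97 - 0.84q → q* = 45.0619.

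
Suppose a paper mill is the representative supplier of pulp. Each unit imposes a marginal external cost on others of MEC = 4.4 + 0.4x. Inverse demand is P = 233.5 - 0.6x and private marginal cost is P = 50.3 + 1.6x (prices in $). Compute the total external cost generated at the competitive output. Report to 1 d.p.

$1753.3

Market equilibrium (private): 50.3 + 1.6x = 233.5 - 0.6x → x_m = 83.2727.
Total external cost = ∫₀^{x_m} (4.4 + 0.4x) dx = 4.4×83.2727 + ½×0.4×83.2727² = 1753.2684.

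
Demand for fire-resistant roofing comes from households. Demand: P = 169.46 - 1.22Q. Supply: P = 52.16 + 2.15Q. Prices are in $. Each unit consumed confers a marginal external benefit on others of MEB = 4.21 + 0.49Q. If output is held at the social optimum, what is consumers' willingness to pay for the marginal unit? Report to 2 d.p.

P = $117.99

Social marginal benefit = demand + MEB = 173.67 - 0.73Q.
Set SMB = MC: 173.67 - 0.73Q = 52.16 + 2.15Q → Q* = 42.1910.
Consumer price on the demand curve at Q*: 169.46 − 1.22×42.1910 = 117.9870.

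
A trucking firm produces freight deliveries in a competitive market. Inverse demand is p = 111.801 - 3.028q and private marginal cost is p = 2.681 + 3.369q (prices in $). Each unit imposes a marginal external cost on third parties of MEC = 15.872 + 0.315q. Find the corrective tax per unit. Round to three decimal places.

Social marginal cost = private MC + MEC = 18.553 + 3.684q.
Set SMC = demand: 18.553 + 3.684q = 111.801 - 3.028q → q* = 13.8927.
The Pigouvian tax equals MEC at q*: 15.872 + 0.315×13.8927 = 20.2482.

tax = $20.248 per unit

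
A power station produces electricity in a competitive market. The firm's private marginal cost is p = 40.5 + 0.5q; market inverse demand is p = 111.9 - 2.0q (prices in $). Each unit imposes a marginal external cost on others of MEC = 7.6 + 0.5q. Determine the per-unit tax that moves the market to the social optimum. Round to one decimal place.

Social marginal cost = private MC + MEC = 48.1 + q.
Set SMC = demand: 48.1 + q = 111.9 - 2.0q → q* = 21.2667.
The Pigouvian tax equals MEC at q*: 7.6 + 0.5×21.2667 = 18.2334.

tax = $18.2 per unit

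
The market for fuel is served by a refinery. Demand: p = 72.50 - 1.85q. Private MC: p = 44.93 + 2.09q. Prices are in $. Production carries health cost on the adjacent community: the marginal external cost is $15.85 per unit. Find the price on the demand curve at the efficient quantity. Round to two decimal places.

Social marginal cost = private MC + MEC = 60.78 + 2.09q.
Set SMC = demand: 60.78 + 2.09q = 72.50 - 1.85q → q* = 2.9746.
Consumer price on the demand curve at q*: 72.50 − 1.85×2.9746 = 66.9970.

P = $67.00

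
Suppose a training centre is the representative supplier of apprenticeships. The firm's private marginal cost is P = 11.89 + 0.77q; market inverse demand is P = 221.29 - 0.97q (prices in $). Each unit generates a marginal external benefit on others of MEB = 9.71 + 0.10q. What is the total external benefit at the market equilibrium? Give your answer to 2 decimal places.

$1892.69

Market equilibrium (private): 11.89 + 0.77q = 221.29 - 0.97q → q_m = 120.3448.
Total external benefit = ∫₀^{q_m} (9.71 + 0.10q) dq = 9.71×120.3448 + ½×0.10×120.3448² = 1892.6916.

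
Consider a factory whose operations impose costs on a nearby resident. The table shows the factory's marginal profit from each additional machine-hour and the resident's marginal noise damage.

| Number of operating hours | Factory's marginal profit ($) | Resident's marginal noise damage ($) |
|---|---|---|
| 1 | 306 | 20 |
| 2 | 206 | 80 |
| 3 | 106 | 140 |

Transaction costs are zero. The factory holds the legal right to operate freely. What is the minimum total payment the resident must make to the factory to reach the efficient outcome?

Left alone the factory would choose level 3 (marginal profit stays positive).
Efficient level: k* = 2 (marginal profit ≥ marginal noise damage through 2).
The resident must at least cover the factory's forgone profit from cutting 3→2: 106 = 106.

$106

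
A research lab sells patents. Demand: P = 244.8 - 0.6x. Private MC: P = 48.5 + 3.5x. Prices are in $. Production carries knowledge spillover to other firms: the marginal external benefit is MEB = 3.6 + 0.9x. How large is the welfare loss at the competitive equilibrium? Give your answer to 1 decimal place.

Market equilibrium (private): 48.5 + 3.5x = 244.8 - 0.6x → x_m = 47.8780.
Social marginal cost = private MC − MEB = 44.9 + 2.6x.
Set SMC = demand: 44.9 + 2.6x = 244.8 - 0.6x → x* = 62.4688.
Between x* and x_m the wedge demand − SMC runs linearly from 0 to MEB(x_m), so the loss is a triangle.
DWL = ½ × 14.5908 × 46.6902 = 340.6237.

DWL = $340.6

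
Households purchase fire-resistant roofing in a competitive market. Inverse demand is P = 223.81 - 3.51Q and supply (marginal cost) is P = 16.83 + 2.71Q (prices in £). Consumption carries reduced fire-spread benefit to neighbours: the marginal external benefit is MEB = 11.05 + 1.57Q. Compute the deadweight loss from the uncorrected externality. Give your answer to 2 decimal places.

DWL = £430.77

Market equilibrium (private): 16.83 + 2.71Q = 223.81 - 3.51Q → Q_m = 33.2765.
Social marginal benefit = demand + MEB = 234.86 - 1.94Q.
Set SMB = MC: 234.86 - 1.94Q = 16.83 + 2.71Q → Q* = 46.8882.
Between Q* and Q_m the wedge SMB − MC runs linearly from 0 to MEB(Q_m), so the loss is a triangle.
DWL = ½ × 13.6117 × 63.2941 = 430.7702.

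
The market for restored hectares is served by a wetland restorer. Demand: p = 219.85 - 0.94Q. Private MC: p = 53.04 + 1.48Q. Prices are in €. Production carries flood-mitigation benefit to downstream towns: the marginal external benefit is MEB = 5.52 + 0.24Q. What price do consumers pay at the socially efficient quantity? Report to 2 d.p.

Social marginal cost = private MC − MEB = 47.52 + 1.24Q.
Set SMC = demand: 47.52 + 1.24Q = 219.85 - 0.94Q → Q* = 79.0505.
Consumer price on the demand curve at Q*: 219.85 − 0.94×79.0505 = 145.5425.

P = €145.54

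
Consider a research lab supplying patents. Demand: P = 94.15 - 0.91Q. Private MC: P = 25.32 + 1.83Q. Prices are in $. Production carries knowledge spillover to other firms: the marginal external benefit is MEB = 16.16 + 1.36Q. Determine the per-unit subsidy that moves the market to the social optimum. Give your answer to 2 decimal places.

subsidy = $99.92 per unit

Social marginal cost = private MC − MEB = 9.16 + 0.47Q.
Set SMC = demand: 9.16 + 0.47Q = 94.15 - 0.91Q → Q* = 61.5870.
The Pigouvian subsidy equals MEB at Q*: 16.16 + 1.36×61.5870 = 99.9183.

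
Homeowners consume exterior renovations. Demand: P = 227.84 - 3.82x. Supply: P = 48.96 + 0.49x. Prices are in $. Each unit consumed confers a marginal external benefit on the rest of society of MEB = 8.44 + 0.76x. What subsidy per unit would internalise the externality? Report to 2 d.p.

Social marginal benefit = demand + MEB = 236.28 - 3.06x.
Set SMB = MC: 236.28 - 3.06x = 48.96 + 0.49x → x* = 52.7662.
The Pigouvian subsidy equals MEB at x*: 8.44 + 0.76×52.7662 = 48.5423.

subsidy = $48.54 per unit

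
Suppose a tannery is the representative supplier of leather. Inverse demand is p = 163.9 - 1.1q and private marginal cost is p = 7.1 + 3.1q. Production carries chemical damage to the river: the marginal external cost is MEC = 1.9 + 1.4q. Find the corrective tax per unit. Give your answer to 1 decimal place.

tax = 40.6 per unit

Social marginal cost = private MC + MEC = 9.0 + 4.5q.
Set SMC = demand: 9.0 + 4.5q = 163.9 - 1.1q → q* = 27.6607.
The Pigouvian tax equals MEC at q*: 1.9 + 1.4×27.6607 = 40.6250.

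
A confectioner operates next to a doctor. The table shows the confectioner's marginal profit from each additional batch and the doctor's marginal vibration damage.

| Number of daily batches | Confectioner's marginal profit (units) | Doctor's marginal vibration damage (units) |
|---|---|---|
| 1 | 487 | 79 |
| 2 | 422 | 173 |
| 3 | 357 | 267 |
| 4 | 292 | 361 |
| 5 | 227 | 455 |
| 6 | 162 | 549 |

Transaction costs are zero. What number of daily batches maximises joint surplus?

Bargaining reaches the level where marginal profit last exceeds marginal vibration damage.
That holds through level 3 (357 ≥ 267) but not at 4 (292 < 361).

3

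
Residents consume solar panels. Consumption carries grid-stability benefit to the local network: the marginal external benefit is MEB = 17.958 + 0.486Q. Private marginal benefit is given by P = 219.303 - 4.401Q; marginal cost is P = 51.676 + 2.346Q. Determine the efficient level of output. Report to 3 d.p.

Social marginal benefit = demand + MEB = 237.261 - 3.915Q.
Set SMB = MC: 237.261 - 3.915Q = 51.676 + 2.346Q → Q* = 29.6414.

Q* = 29.641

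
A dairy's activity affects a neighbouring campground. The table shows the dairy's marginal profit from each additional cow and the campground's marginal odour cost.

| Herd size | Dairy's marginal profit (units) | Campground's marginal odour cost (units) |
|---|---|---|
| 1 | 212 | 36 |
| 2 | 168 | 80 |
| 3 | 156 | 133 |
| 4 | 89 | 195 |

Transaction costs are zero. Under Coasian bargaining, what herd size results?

3

Bargaining reaches the level where marginal profit last exceeds marginal odour cost.
That holds through level 3 (156 ≥ 133) but not at 4 (89 < 195).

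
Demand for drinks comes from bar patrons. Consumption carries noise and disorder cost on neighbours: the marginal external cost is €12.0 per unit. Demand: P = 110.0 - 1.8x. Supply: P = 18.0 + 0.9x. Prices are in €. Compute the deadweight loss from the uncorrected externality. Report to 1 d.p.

Market equilibrium (private): 18.0 + 0.9x = 110.0 - 1.8x → x_m = 34.0741.
Social marginal benefit = demand − MEC = 98.0 - 1.8x.
Set SMB = MC: 98.0 - 1.8x = 18.0 + 0.9x → x* = 29.6296.
The loss is the area between SMB and MC from x* to x_m; with linear curves that's a triangle of height MEC(x_m).
DWL = ½ × 4.4445 × 12.0000 = 26.6670.

DWL = €26.7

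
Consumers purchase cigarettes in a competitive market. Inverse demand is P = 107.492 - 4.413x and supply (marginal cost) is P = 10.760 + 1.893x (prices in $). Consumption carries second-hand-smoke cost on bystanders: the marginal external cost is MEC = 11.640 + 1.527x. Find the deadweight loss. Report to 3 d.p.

DWL = $78.480

Market equilibrium (private): 10.760 + 1.893x = 107.492 - 4.413x → x_m = 15.3397.
Social marginal benefit = demand − MEC = 95.852 - 5.940x.
Set SMB = MC: 95.852 - 5.940x = 10.760 + 1.893x → x* = 10.8633.
Height of the DWL triangle at x_m is MC(x_m) − SMB(x_m) = MEC(x_m) = 35.0637.
DWL = ½ × 4.4764 × 35.0637 = 78.4796.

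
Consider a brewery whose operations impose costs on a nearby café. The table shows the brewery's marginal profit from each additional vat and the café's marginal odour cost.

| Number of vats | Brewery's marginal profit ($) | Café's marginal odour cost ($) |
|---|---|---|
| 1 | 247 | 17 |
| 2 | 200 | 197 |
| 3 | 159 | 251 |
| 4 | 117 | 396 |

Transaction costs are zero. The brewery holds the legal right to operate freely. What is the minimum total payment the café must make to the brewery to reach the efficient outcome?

$276

Left alone the brewery would choose level 4 (marginal profit stays positive).
Efficient level: k* = 2 (marginal profit ≥ marginal odour cost through 2).
The café must at least cover the brewery's forgone profit from cutting 4→2: 159 + 117 = 276.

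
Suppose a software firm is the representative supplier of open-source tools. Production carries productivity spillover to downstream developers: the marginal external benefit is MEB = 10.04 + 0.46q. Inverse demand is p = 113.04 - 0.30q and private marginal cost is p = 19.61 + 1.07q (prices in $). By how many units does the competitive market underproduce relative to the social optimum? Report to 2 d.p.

45.51 units

Market equilibrium (private): 19.61 + 1.07q = 113.04 - 0.30q → q_m = 68.1971.
Social marginal cost = private MC − MEB = 9.57 + 0.61q.
Set SMC = demand: 9.57 + 0.61q = 113.04 - 0.30q → q* = 113.7033.
Gap = |68.1971 − 113.7033| = 45.5062.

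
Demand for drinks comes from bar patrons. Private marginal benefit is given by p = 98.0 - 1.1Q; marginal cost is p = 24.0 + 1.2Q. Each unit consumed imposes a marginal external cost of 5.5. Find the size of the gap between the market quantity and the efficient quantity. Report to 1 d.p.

Market equilibrium (private): 24.0 + 1.2Q = 98.0 - 1.1Q → Q_m = 32.1739.
Social marginal benefit = demand − MEC = 92.5 - 1.1Q.
Set SMB = MC: 92.5 - 1.1Q = 24.0 + 1.2Q → Q* = 29.7826.
Gap = |32.1739 − 29.7826| = 2.3913.

2.4 units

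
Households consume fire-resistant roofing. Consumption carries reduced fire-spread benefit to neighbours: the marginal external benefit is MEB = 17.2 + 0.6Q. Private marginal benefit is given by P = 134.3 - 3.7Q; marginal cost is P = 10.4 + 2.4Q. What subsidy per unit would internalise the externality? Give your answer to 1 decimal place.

subsidy = 32.6 per unit

Social marginal benefit = demand + MEB = 151.5 - 3.1Q.
Set SMB = MC: 151.5 - 3.1Q = 10.4 + 2.4Q → Q* = 25.6545.
The Pigouvian subsidy equals MEB at Q*: 17.2 + 0.6×25.6545 = 32.5927.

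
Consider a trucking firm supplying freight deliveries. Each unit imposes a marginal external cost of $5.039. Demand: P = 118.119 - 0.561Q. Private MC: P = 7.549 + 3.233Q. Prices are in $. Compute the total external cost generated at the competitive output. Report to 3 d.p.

$146.854

Market equilibrium (private): 7.549 + 3.233Q = 118.119 - 0.561Q → Q_m = 29.1434.
Total external cost = MEC × Q_m = 5.039 × 29.1434 = 146.8536.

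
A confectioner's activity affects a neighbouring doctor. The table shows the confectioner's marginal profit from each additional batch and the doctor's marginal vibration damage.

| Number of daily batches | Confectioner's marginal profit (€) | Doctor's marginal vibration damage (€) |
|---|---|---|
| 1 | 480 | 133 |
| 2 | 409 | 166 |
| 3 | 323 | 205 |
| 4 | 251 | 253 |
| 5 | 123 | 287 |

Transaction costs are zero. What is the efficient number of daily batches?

Bargaining reaches the level where marginal profit last exceeds marginal vibration damage.
That holds through level 3 (323 ≥ 205) but not at 4 (251 < 253).

3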